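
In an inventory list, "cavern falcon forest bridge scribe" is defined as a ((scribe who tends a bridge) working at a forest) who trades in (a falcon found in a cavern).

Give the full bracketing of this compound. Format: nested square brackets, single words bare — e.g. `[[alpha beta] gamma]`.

Overall it is a kind of scribe (specifically "forest bridge scribe"); the modifier is "cavern falcon".
Within "cavern falcon", the head is "falcon" and the modifier is "cavern".
Within "forest bridge scribe", the head is "scribe" (specifically "bridge scribe") and the modifier is "forest".
Within "bridge scribe", the head is "scribe" and the modifier is "bridge".
So the structure is [[cavern falcon] [forest [bridge scribe]]].

[[cavern falcon] [forest [bridge scribe]]]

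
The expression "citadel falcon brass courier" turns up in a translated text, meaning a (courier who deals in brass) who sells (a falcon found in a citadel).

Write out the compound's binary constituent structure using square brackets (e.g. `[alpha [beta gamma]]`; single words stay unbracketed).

Overall it is a kind of courier (specifically "brass courier"); the modifier is "citadel falcon".
Within "citadel falcon", the head is "falcon" and the modifier is "citadel".
Within "brass courier", the head is "courier" and the modifier is "brass".
Assembled: [[citadel falcon] [brass courier]].

[[citadel falcon] [brass courier]]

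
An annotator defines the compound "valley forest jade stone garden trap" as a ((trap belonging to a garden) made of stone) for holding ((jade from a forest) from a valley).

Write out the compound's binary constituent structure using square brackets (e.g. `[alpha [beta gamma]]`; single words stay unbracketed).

[[valley [forest jade]] [stone [garden trap]]]

At the top level: head "trap" (specifically "stone garden trap"); modifier "valley forest jade".
"valley forest jade" → head "jade" (specifically "forest jade"), modifier "valley".
"forest jade" → head "jade", modifier "forest".
"stone garden trap" → head "trap" (specifically "garden trap"), modifier "stone".
"garden trap" → head "trap", modifier "garden".
Putting it together: [[valley [forest jade]] [stone [garden trap]]].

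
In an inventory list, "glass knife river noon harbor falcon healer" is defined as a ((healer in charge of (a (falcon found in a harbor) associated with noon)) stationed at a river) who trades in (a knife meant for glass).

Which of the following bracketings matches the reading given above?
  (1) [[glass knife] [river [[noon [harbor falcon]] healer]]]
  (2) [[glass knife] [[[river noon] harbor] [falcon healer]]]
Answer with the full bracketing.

The paraphrase's head is the "healer" part ("river noon harbor falcon healer"); its modifier is "glass knife".
That top-level split, carried through the inner groups, gives [[glass knife] [river [[noon [harbor falcon]] healer]]].

[[glass knife] [river [[noon [harbor falcon]] healer]]]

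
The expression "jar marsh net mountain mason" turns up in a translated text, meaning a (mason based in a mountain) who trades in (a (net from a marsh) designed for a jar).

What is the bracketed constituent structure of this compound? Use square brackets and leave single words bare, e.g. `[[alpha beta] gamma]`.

[[jar [marsh net]] [mountain mason]]

Overall it is a kind of mason (specifically "mountain mason"); the modifier is "jar marsh net".
Inside "jar marsh net": head "net" (specifically "marsh net"), modifier "jar".
Inside "marsh net": head "net", modifier "marsh".
Inside "mountain mason": head "mason", modifier "mountain".
Assembled: [[jar [marsh net]] [mountain mason]].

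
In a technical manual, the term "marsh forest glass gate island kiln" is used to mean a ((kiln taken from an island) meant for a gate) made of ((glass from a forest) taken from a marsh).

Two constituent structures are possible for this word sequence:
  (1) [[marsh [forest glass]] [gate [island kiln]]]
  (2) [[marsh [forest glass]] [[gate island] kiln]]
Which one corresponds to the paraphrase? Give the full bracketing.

The paraphrase's head is the "kiln" part ("gate island kiln"); its modifier is "marsh forest glass".
That top-level split, carried through the inner groups, gives [[marsh [forest glass]] [gate [island kiln]]].

[[marsh [forest glass]] [gate [island kiln]]]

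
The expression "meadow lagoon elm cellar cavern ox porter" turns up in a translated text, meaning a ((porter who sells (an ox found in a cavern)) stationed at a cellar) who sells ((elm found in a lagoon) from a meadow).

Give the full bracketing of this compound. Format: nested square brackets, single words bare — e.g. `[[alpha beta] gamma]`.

[[meadow [lagoon elm]] [cellar [[cavern ox] porter]]]

Whole compound: head "porter" (specifically "cellar cavern ox porter"), modifier "meadow lagoon elm".
Within "meadow lagoon elm", the head is "elm" (specifically "lagoon elm") and the modifier is "meadow".
Within "lagoon elm", the head is "elm" and the modifier is "lagoon".
Within "cellar cavern ox porter", the head is "porter" (specifically "cavern ox porter") and the modifier is "cellar".
Within "cavern ox porter", the head is "porter" and the modifier is "cavern ox".
Within "cavern ox", the head is "ox" and the modifier is "cavern".
So the structure is [[meadow [lagoon elm]] [cellar [[cavern ox] porter]]].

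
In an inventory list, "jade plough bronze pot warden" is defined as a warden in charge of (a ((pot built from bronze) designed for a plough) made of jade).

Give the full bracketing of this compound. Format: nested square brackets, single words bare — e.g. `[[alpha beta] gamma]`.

The outermost head in the paraphrase is "warden", modified by "jade plough bronze pot".
"jade plough bronze pot" → head "pot" (specifically "plough bronze pot"), modifier "jade".
"plough bronze pot" → head "pot" (specifically "bronze pot"), modifier "plough".
"bronze pot" → head "pot", modifier "bronze".
Putting it together: [[jade [plough [bronze pot]]] warden].

[[jade [plough [bronze pot]]] warden]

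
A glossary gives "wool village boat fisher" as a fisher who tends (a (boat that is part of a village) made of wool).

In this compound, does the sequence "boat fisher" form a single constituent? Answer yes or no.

no

The top-level split is [wool village boat] [fisher]; the full structure is [[wool [village boat]] fisher].
"boat fisher" straddles a constituent boundary, so it is not a single unit.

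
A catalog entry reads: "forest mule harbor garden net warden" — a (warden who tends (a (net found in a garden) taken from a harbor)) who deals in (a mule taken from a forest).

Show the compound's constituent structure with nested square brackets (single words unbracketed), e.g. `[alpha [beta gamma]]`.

The outermost head in the paraphrase is "warden" (specifically "harbor garden net warden"), modified by "forest mule".
Inside "forest mule": head "mule", modifier "forest".
Inside "harbor garden net warden": head "warden", modifier "harbor garden net".
Inside "harbor garden net": head "net" (specifically "garden net"), modifier "harbor".
Inside "garden net": head "net", modifier "garden".
So the structure is [[forest mule] [[harbor [garden net]] warden]].

[[forest mule] [[harbor [garden net]] warden]]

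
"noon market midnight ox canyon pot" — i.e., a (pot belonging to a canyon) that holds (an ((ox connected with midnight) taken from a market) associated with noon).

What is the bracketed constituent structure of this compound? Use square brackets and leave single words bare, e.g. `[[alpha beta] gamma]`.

At the top level: head "pot" (specifically "canyon pot"); modifier "noon market midnight ox".
Inside "noon market midnight ox": head "ox" (specifically "market midnight ox"), modifier "noon".
Inside "market midnight ox": head "ox" (specifically "midnight ox"), modifier "market".
Inside "midnight ox": head "ox", modifier "midnight".
Inside "canyon pot": head "pot", modifier "canyon".
Assembled: [[noon [market [midnight ox]]] [canyon pot]].

[[noon [market [midnight ox]]] [canyon pot]]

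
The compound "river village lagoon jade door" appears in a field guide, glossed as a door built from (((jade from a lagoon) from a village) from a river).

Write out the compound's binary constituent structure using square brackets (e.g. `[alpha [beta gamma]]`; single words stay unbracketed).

At the top level: head "door"; modifier "river village lagoon jade".
Within "river village lagoon jade", the head is "jade" (specifically "village lagoon jade") and the modifier is "river".
Within "village lagoon jade", the head is "jade" (specifically "lagoon jade") and the modifier is "village".
Within "lagoon jade", the head is "jade" and the modifier is "lagoon".
Putting it together: [[river [village [lagoon jade]]] door].

[[river [village [lagoon jade]]] door]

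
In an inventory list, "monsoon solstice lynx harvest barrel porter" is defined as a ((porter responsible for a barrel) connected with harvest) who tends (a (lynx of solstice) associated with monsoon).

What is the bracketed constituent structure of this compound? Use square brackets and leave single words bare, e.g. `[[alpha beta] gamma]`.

[[monsoon [solstice lynx]] [harvest [barrel porter]]]

Whole compound: head "porter" (specifically "harvest barrel porter"), modifier "monsoon solstice lynx".
Inside "monsoon solstice lynx": head "lynx" (specifically "solstice lynx"), modifier "monsoon".
Inside "solstice lynx": head "lynx", modifier "solstice".
Inside "harvest barrel porter": head "porter" (specifically "barrel porter"), modifier "harvest".
Inside "barrel porter": head "porter", modifier "barrel".
So the structure is [[monsoon [solstice lynx]] [harvest [barrel porter]]].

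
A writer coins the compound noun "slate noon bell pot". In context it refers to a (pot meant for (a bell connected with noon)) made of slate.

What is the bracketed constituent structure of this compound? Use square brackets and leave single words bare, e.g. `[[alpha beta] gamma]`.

[slate [[noon bell] pot]]

Overall it is a kind of pot (specifically "noon bell pot"); the modifier is "slate".
"noon bell pot" → head "pot", modifier "noon bell".
"noon bell" → head "bell", modifier "noon".
So the structure is [slate [[noon bell] pot]].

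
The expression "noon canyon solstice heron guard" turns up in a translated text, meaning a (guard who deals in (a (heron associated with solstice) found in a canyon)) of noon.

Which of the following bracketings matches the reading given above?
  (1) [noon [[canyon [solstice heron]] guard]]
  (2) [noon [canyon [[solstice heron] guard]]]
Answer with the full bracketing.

[noon [[canyon [solstice heron]] guard]]

The paraphrase's head is the "guard" part ("canyon solstice heron guard"); its modifier is "noon".
That top-level split, carried through the inner groups, gives [noon [[canyon [solstice heron]] guard]].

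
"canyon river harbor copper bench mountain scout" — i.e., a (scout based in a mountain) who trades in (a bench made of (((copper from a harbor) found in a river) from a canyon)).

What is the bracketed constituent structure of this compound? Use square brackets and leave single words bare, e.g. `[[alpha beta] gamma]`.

[[[canyon [river [harbor copper]]] bench] [mountain scout]]

Overall it is a kind of scout (specifically "mountain scout"); the modifier is "canyon river harbor copper bench".
Within "canyon river harbor copper bench", the head is "bench" and the modifier is "canyon river harbor copper".
Within "canyon river harbor copper", the head is "copper" (specifically "river harbor copper") and the modifier is "canyon".
Within "river harbor copper", the head is "copper" (specifically "harbor copper") and the modifier is "river".
Within "harbor copper", the head is "copper" and the modifier is "harbor".
Within "mountain scout", the head is "scout" and the modifier is "mountain".
Putting it together: [[[canyon [river [harbor copper]]] bench] [mountain scout]].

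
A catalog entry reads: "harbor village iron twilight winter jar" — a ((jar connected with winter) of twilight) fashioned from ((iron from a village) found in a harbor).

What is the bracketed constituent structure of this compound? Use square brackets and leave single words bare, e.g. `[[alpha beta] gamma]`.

[[harbor [village iron]] [twilight [winter jar]]]

Whole compound: head "jar" (specifically "twilight winter jar"), modifier "harbor village iron".
Within "harbor village iron", the head is "iron" (specifically "village iron") and the modifier is "harbor".
Within "village iron", the head is "iron" and the modifier is "village".
Within "twilight winter jar", the head is "jar" (specifically "winter jar") and the modifier is "twilight".
Within "winter jar", the head is "jar" and the modifier is "winter".
Assembled: [[harbor [village iron]] [twilight [winter jar]]].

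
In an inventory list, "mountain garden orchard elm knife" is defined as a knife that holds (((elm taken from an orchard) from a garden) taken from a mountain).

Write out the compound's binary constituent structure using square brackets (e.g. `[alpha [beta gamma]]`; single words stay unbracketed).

[[mountain [garden [orchard elm]]] knife]

Whole compound: head "knife", modifier "mountain garden orchard elm".
"mountain garden orchard elm" → head "elm" (specifically "garden orchard elm"), modifier "mountain".
"garden orchard elm" → head "elm" (specifically "orchard elm"), modifier "garden".
"orchard elm" → head "elm", modifier "orchard".
Putting it together: [[mountain [garden [orchard elm]]] knife].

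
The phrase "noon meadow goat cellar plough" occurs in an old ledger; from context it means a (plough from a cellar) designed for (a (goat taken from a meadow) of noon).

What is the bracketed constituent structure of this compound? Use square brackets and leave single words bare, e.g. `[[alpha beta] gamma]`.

The outermost head in the paraphrase is "plough" (specifically "cellar plough"), modified by "noon meadow goat".
Inside "noon meadow goat": head "goat" (specifically "meadow goat"), modifier "noon".
Inside "meadow goat": head "goat", modifier "meadow".
Inside "cellar plough": head "plough", modifier "cellar".
Assembled: [[noon [meadow goat]] [cellar plough]].

[[noon [meadow goat]] [cellar plough]]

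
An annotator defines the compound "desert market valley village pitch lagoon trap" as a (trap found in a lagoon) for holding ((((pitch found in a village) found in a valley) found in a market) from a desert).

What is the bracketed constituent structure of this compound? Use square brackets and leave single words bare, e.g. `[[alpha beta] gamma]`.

Whole compound: head "trap" (specifically "lagoon trap"), modifier "desert market valley village pitch".
"desert market valley village pitch" → head "pitch" (specifically "market valley village pitch"), modifier "desert".
"market valley village pitch" → head "pitch" (specifically "valley village pitch"), modifier "market".
"valley village pitch" → head "pitch" (specifically "village pitch"), modifier "valley".
"village pitch" → head "pitch", modifier "village".
"lagoon trap" → head "trap", modifier "lagoon".
Assembled: [[desert [market [valley [village pitch]]]] [lagoon trap]].

[[desert [market [valley [village pitch]]]] [lagoon trap]]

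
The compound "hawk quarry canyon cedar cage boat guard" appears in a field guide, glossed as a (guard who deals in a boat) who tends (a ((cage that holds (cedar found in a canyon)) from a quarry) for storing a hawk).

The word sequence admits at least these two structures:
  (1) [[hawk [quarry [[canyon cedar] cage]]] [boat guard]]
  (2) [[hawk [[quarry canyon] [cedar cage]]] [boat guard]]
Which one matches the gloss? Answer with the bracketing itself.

[[hawk [quarry [[canyon cedar] cage]]] [boat guard]]

The paraphrase's head is the "guard" part ("boat guard"); its modifier is "hawk quarry canyon cedar cage".
That top-level split, carried through the inner groups, gives [[hawk [quarry [[canyon cedar] cage]]] [boat guard]].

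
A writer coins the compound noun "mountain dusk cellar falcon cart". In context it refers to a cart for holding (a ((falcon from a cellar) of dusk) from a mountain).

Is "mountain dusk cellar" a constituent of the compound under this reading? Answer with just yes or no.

no

The top-level split is [mountain dusk cellar falcon] [cart]; the full structure is [[mountain [dusk [cellar falcon]]] cart].
"mountain dusk cellar" straddles a constituent boundary, so it is not a single unit.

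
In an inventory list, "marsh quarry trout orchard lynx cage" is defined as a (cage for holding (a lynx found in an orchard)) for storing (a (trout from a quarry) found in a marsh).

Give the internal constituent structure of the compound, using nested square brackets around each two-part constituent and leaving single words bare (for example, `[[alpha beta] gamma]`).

At the top level: head "cage" (specifically "orchard lynx cage"); modifier "marsh quarry trout".
Within "marsh quarry trout", the head is "trout" (specifically "quarry trout") and the modifier is "marsh".
Within "quarry trout", the head is "trout" and the modifier is "quarry".
Within "orchard lynx cage", the head is "cage" and the modifier is "orchard lynx".
Within "orchard lynx", the head is "lynx" and the modifier is "orchard".
Putting it together: [[marsh [quarry trout]] [[orchard lynx] cage]].

[[marsh [quarry trout]] [[orchard lynx] cage]]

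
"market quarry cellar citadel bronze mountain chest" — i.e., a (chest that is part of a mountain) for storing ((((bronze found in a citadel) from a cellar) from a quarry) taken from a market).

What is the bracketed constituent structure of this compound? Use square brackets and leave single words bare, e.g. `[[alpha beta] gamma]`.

The outermost head in the paraphrase is "chest" (specifically "mountain chest"), modified by "market quarry cellar citadel bronze".
Inside "market quarry cellar citadel bronze": head "bronze" (specifically "quarry cellar citadel bronze"), modifier "market".
Inside "quarry cellar citadel bronze": head "bronze" (specifically "cellar citadel bronze"), modifier "quarry".
Inside "cellar citadel bronze": head "bronze" (specifically "citadel bronze"), modifier "cellar".
Inside "citadel bronze": head "bronze", modifier "citadel".
Inside "mountain chest": head "chest", modifier "mountain".
Assembled: [[market [quarry [cellar [citadel bronze]]]] [mountain chest]].

[[market [quarry [cellar [citadel bronze]]]] [mountain chest]]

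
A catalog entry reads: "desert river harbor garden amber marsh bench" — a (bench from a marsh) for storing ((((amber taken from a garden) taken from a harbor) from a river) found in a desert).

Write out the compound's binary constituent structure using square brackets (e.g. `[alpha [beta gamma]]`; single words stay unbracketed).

[[desert [river [harbor [garden amber]]]] [marsh bench]]

At the top level: head "bench" (specifically "marsh bench"); modifier "desert river harbor garden amber".
Within "desert river harbor garden amber", the head is "amber" (specifically "river harbor garden amber") and the modifier is "desert".
Within "river harbor garden amber", the head is "amber" (specifically "harbor garden amber") and the modifier is "river".
Within "harbor garden amber", the head is "amber" (specifically "garden amber") and the modifier is "harbor".
Within "garden amber", the head is "amber" and the modifier is "garden".
Within "marsh bench", the head is "bench" and the modifier is "marsh".
Assembled: [[desert [river [harbor [garden amber]]]] [marsh bench]].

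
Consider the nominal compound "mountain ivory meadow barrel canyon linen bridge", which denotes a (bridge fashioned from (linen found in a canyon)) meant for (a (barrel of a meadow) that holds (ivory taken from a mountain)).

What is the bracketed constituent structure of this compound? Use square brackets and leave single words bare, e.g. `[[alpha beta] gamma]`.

The outermost head in the paraphrase is "bridge" (specifically "canyon linen bridge"), modified by "mountain ivory meadow barrel".
Inside "mountain ivory meadow barrel": head "barrel" (specifically "meadow barrel"), modifier "mountain ivory".
Inside "mountain ivory": head "ivory", modifier "mountain".
Inside "meadow barrel": head "barrel", modifier "meadow".
Inside "canyon linen bridge": head "bridge", modifier "canyon linen".
Inside "canyon linen": head "linen", modifier "canyon".
So the structure is [[[mountain ivory] [meadow barrel]] [[canyon linen] bridge]].

[[[mountain ivory] [meadow barrel]] [[canyon linen] bridge]]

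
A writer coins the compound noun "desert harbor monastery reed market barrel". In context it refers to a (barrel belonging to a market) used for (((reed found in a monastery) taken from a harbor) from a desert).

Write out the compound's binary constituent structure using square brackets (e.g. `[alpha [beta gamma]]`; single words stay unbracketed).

The outermost head in the paraphrase is "barrel" (specifically "market barrel"), modified by "desert harbor monastery reed".
Within "desert harbor monastery reed", the head is "reed" (specifically "harbor monastery reed") and the modifier is "desert".
Within "harbor monastery reed", the head is "reed" (specifically "monastery reed") and the modifier is "harbor".
Within "monastery reed", the head is "reed" and the modifier is "monastery".
Within "market barrel", the head is "barrel" and the modifier is "market".
So the structure is [[desert [harbor [monastery reed]]] [market barrel]].

[[desert [harbor [monastery reed]]] [market barrel]]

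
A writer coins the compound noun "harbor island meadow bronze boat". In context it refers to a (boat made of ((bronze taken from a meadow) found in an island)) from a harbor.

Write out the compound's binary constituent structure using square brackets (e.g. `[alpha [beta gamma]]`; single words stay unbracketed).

Overall it is a kind of boat (specifically "island meadow bronze boat"); the modifier is "harbor".
Within "island meadow bronze boat", the head is "boat" and the modifier is "island meadow bronze".
Within "island meadow bronze", the head is "bronze" (specifically "meadow bronze") and the modifier is "island".
Within "meadow bronze", the head is "bronze" and the modifier is "meadow".
So the structure is [harbor [[island [meadow bronze]] boat]].

[harbor [[island [meadow bronze]] boat]]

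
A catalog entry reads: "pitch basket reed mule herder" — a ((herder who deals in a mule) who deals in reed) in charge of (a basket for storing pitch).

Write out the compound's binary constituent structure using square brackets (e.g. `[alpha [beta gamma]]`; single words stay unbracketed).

[[pitch basket] [reed [mule herder]]]

At the top level: head "herder" (specifically "reed mule herder"); modifier "pitch basket".
Inside "pitch basket": head "basket", modifier "pitch".
Inside "reed mule herder": head "herder" (specifically "mule herder"), modifier "reed".
Inside "mule herder": head "herder", modifier "mule".
So the structure is [[pitch basket] [reed [mule herder]]].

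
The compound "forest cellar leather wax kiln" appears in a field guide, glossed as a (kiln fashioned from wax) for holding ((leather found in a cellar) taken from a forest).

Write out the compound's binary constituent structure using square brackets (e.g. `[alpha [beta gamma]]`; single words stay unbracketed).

[[forest [cellar leather]] [wax kiln]]

At the top level: head "kiln" (specifically "wax kiln"); modifier "forest cellar leather".
Inside "forest cellar leather": head "leather" (specifically "cellar leather"), modifier "forest".
Inside "cellar leather": head "leather", modifier "cellar".
Inside "wax kiln": head "kiln", modifier "wax".
Assembled: [[forest [cellar leather]] [wax kiln]].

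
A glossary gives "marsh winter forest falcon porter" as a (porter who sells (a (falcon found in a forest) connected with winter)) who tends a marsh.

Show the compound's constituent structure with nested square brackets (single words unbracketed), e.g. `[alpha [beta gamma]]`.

Overall it is a kind of porter (specifically "winter forest falcon porter"); the modifier is "marsh".
Within "winter forest falcon porter", the head is "porter" and the modifier is "winter forest falcon".
Within "winter forest falcon", the head is "falcon" (specifically "forest falcon") and the modifier is "winter".
Within "forest falcon", the head is "falcon" and the modifier is "forest".
Assembled: [marsh [[winter [forest falcon]] porter]].

[marsh [[winter [forest falcon]] porter]]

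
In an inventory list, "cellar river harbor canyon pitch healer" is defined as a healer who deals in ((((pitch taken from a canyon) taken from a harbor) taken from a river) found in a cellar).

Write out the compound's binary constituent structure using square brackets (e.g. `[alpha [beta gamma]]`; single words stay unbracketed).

Overall it is a kind of healer; the modifier is "cellar river harbor canyon pitch".
"cellar river harbor canyon pitch" → head "pitch" (specifically "river harbor canyon pitch"), modifier "cellar".
"river harbor canyon pitch" → head "pitch" (specifically "harbor canyon pitch"), modifier "river".
"harbor canyon pitch" → head "pitch" (specifically "canyon pitch"), modifier "harbor".
"canyon pitch" → head "pitch", modifier "canyon".
So the structure is [[cellar [river [harbor [canyon pitch]]]] healer].

[[cellar [river [harbor [canyon pitch]]]] healer]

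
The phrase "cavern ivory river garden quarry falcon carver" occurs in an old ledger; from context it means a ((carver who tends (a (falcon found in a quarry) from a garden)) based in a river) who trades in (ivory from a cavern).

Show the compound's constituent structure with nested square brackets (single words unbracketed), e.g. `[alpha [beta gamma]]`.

[[cavern ivory] [river [[garden [quarry falcon]] carver]]]

Overall it is a kind of carver (specifically "river garden quarry falcon carver"); the modifier is "cavern ivory".
Inside "cavern ivory": head "ivory", modifier "cavern".
Inside "river garden quarry falcon carver": head "carver" (specifically "garden quarry falcon carver"), modifier "river".
Inside "garden quarry falcon carver": head "carver", modifier "garden quarry falcon".
Inside "garden quarry falcon": head "falcon" (specifically "quarry falcon"), modifier "garden".
Inside "quarry falcon": head "falcon", modifier "quarry".
Putting it together: [[cavern ivory] [river [[garden [quarry falcon]] carver]]].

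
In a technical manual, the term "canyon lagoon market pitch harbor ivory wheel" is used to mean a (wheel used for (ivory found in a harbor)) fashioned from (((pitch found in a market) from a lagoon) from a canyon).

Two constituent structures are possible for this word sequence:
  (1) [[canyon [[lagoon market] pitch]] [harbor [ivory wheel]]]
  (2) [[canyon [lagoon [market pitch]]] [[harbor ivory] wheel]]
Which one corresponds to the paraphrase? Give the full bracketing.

The paraphrase's head is the "wheel" part ("harbor ivory wheel"); its modifier is "canyon lagoon market pitch".
That top-level split, carried through the inner groups, gives [[canyon [lagoon [market pitch]]] [[harbor ivory] wheel]].

[[canyon [lagoon [market pitch]]] [[harbor ivory] wheel]]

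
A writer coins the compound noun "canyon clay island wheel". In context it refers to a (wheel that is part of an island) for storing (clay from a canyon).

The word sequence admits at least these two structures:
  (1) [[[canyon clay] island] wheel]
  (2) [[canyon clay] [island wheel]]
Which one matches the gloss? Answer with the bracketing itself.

[[canyon clay] [island wheel]]

The paraphrase's head is the "wheel" part ("island wheel"); its modifier is "canyon clay".
That top-level split, carried through the inner groups, gives [[canyon clay] [island wheel]].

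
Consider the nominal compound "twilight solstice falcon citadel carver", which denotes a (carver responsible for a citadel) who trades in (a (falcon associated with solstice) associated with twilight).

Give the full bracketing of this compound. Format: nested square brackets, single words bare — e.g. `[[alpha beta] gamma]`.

The outermost head in the paraphrase is "carver" (specifically "citadel carver"), modified by "twilight solstice falcon".
Inside "twilight solstice falcon": head "falcon" (specifically "solstice falcon"), modifier "twilight".
Inside "solstice falcon": head "falcon", modifier "solstice".
Inside "citadel carver": head "carver", modifier "citadel".
Putting it together: [[twilight [solstice falcon]] [citadel carver]].

[[twilight [solstice falcon]] [citadel carver]]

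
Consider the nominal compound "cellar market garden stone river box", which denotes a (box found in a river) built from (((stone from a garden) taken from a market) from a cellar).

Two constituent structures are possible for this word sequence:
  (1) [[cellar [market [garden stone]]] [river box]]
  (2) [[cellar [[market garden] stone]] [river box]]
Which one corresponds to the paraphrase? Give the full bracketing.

The paraphrase's head is the "box" part ("river box"); its modifier is "cellar market garden stone".
That top-level split, carried through the inner groups, gives [[cellar [market [garden stone]]] [river box]].

[[cellar [market [garden stone]]] [river box]]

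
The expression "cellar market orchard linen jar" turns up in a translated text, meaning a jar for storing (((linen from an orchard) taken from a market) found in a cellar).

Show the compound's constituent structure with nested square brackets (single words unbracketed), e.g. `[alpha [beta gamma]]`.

The outermost head in the paraphrase is "jar", modified by "cellar market orchard linen".
Inside "cellar market orchard linen": head "linen" (specifically "market orchard linen"), modifier "cellar".
Inside "market orchard linen": head "linen" (specifically "orchard linen"), modifier "market".
Inside "orchard linen": head "linen", modifier "orchard".
Putting it together: [[cellar [market [orchard linen]]] jar].

[[cellar [market [orchard linen]]] jar]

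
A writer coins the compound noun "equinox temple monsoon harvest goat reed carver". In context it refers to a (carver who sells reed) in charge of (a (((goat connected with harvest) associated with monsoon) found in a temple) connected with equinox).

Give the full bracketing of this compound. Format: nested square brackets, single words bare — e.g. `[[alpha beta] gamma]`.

At the top level: head "carver" (specifically "reed carver"); modifier "equinox temple monsoon harvest goat".
Within "equinox temple monsoon harvest goat", the head is "goat" (specifically "temple monsoon harvest goat") and the modifier is "equinox".
Within "temple monsoon harvest goat", the head is "goat" (specifically "monsoon harvest goat") and the modifier is "temple".
Within "monsoon harvest goat", the head is "goat" (specifically "harvest goat") and the modifier is "monsoon".
Within "harvest goat", the head is "goat" and the modifier is "harvest".
Within "reed carver", the head is "carver" and the modifier is "reed".
Assembled: [[equinox [temple [monsoon [harvest goat]]]] [reed carver]].

[[equinox [temple [monsoon [harvest goat]]]] [reed carver]]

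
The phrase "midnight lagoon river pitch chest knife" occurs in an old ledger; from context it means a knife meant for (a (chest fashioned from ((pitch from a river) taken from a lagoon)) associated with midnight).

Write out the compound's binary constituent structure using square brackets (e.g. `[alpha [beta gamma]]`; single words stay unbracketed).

Overall it is a kind of knife; the modifier is "midnight lagoon river pitch chest".
Inside "midnight lagoon river pitch chest": head "chest" (specifically "lagoon river pitch chest"), modifier "midnight".
Inside "lagoon river pitch chest": head "chest", modifier "lagoon river pitch".
Inside "lagoon river pitch": head "pitch" (specifically "river pitch"), modifier "lagoon".
Inside "river pitch": head "pitch", modifier "river".
Putting it together: [[midnight [[lagoon [river pitch]] chest]] knife].

[[midnight [[lagoon [river pitch]] chest]] knife]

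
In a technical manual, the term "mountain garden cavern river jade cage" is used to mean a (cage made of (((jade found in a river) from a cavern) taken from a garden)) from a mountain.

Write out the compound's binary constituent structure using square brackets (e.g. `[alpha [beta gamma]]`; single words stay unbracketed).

At the top level: head "cage" (specifically "garden cavern river jade cage"); modifier "mountain".
Within "garden cavern river jade cage", the head is "cage" and the modifier is "garden cavern river jade".
Within "garden cavern river jade", the head is "jade" (specifically "cavern river jade") and the modifier is "garden".
Within "cavern river jade", the head is "jade" (specifically "river jade") and the modifier is "cavern".
Within "river jade", the head is "jade" and the modifier is "river".
Putting it together: [mountain [[garden [cavern [river jade]]] cage]].

[mountain [[garden [cavern [river jade]]] cage]]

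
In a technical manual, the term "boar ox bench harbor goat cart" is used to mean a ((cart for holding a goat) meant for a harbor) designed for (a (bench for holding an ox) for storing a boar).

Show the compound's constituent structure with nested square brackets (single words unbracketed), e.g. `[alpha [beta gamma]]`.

At the top level: head "cart" (specifically "harbor goat cart"); modifier "boar ox bench".
Within "boar ox bench", the head is "bench" (specifically "ox bench") and the modifier is "boar".
Within "ox bench", the head is "bench" and the modifier is "ox".
Within "harbor goat cart", the head is "cart" (specifically "goat cart") and the modifier is "harbor".
Within "goat cart", the head is "cart" and the modifier is "goat".
So the structure is [[boar [ox bench]] [harbor [goat cart]]].

[[boar [ox bench]] [harbor [goat cart]]]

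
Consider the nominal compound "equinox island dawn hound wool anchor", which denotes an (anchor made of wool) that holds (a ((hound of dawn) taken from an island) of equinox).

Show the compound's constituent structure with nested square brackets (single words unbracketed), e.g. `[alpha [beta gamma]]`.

The outermost head in the paraphrase is "anchor" (specifically "wool anchor"), modified by "equinox island dawn hound".
"equinox island dawn hound" → head "hound" (specifically "island dawn hound"), modifier "equinox".
"island dawn hound" → head "hound" (specifically "dawn hound"), modifier "island".
"dawn hound" → head "hound", modifier "dawn".
"wool anchor" → head "anchor", modifier "wool".
So the structure is [[equinox [island [dawn hound]]] [wool anchor]].

[[equinox [island [dawn hound]]] [wool anchor]]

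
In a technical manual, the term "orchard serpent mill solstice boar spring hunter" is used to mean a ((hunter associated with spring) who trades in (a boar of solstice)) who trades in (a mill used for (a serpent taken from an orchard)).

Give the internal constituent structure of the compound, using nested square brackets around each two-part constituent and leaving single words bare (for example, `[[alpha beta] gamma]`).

At the top level: head "hunter" (specifically "solstice boar spring hunter"); modifier "orchard serpent mill".
"orchard serpent mill" → head "mill", modifier "orchard serpent".
"orchard serpent" → head "serpent", modifier "orchard".
"solstice boar spring hunter" → head "hunter" (specifically "spring hunter"), modifier "solstice boar".
"solstice boar" → head "boar", modifier "solstice".
"spring hunter" → head "hunter", modifier "spring".
So the structure is [[[orchard serpent] mill] [[solstice boar] [spring hunter]]].

[[[orchard serpent] mill] [[solstice boar] [spring hunter]]]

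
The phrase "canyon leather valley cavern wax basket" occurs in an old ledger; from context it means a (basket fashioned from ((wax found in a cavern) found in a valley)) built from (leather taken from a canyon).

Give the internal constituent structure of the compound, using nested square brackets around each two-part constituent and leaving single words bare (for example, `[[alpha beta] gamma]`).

The outermost head in the paraphrase is "basket" (specifically "valley cavern wax basket"), modified by "canyon leather".
Inside "canyon leather": head "leather", modifier "canyon".
Inside "valley cavern wax basket": head "basket", modifier "valley cavern wax".
Inside "valley cavern wax": head "wax" (specifically "cavern wax"), modifier "valley".
Inside "cavern wax": head "wax", modifier "cavern".
So the structure is [[canyon leather] [[valley [cavern wax]] basket]].

[[canyon leather] [[valley [cavern wax]] basket]]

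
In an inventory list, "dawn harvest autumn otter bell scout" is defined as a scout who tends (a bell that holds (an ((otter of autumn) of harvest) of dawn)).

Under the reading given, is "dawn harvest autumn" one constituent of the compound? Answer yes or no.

no

The top-level split is [dawn harvest autumn otter bell] [scout]; the full structure is [[[dawn [harvest [autumn otter]]] bell] scout].
"dawn harvest autumn" straddles a constituent boundary, so it is not a single unit.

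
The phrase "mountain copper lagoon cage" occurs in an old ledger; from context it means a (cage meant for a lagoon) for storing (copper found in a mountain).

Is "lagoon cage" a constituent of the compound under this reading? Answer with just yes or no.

yes

The paraphrase groups the words so that "lagoon cage" is one unit: it corresponds to a single parenthesized sub-phrase.
The full structure is [[mountain copper] [lagoon cage]], in which [lagoon cage] is a constituent.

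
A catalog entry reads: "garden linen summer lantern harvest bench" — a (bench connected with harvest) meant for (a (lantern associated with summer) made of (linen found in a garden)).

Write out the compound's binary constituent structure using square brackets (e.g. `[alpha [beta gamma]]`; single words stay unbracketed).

[[[garden linen] [summer lantern]] [harvest bench]]

Whole compound: head "bench" (specifically "harvest bench"), modifier "garden linen summer lantern".
"garden linen summer lantern" → head "lantern" (specifically "summer lantern"), modifier "garden linen".
"garden linen" → head "linen", modifier "garden".
"summer lantern" → head "lantern", modifier "summer".
"harvest bench" → head "bench", modifier "harvest".
Putting it together: [[[garden linen] [summer lantern]] [harvest bench]].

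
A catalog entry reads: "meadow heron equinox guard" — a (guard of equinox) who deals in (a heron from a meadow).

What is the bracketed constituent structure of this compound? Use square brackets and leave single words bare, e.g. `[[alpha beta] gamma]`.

Whole compound: head "guard" (specifically "equinox guard"), modifier "meadow heron".
Inside "meadow heron": head "heron", modifier "meadow".
Inside "equinox guard": head "guard", modifier "equinox".
Assembled: [[meadow heron] [equinox guard]].

[[meadow heron] [equinox guard]]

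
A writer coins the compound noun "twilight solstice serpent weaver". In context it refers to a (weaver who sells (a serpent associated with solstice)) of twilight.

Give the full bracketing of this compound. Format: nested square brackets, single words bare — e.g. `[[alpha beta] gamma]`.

Whole compound: head "weaver" (specifically "solstice serpent weaver"), modifier "twilight".
"solstice serpent weaver" → head "weaver", modifier "solstice serpent".
"solstice serpent" → head "serpent", modifier "solstice".
Assembled: [twilight [[solstice serpent] weaver]].

[twilight [[solstice serpent] weaver]]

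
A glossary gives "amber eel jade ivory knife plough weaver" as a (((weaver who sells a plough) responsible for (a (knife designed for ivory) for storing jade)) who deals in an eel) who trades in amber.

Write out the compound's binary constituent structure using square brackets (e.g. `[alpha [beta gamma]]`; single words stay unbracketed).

The outermost head in the paraphrase is "weaver" (specifically "eel jade ivory knife plough weaver"), modified by "amber".
Within "eel jade ivory knife plough weaver", the head is "weaver" (specifically "jade ivory knife plough weaver") and the modifier is "eel".
Within "jade ivory knife plough weaver", the head is "weaver" (specifically "plough weaver") and the modifier is "jade ivory knife".
Within "jade ivory knife", the head is "knife" (specifically "ivory knife") and the modifier is "jade".
Within "ivory knife", the head is "knife" and the modifier is "ivory".
Within "plough weaver", the head is "weaver" and the modifier is "plough".
Assembled: [amber [eel [[jade [ivory knife]] [plough weaver]]]].

[amber [eel [[jade [ivory knife]] [plough weaver]]]]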